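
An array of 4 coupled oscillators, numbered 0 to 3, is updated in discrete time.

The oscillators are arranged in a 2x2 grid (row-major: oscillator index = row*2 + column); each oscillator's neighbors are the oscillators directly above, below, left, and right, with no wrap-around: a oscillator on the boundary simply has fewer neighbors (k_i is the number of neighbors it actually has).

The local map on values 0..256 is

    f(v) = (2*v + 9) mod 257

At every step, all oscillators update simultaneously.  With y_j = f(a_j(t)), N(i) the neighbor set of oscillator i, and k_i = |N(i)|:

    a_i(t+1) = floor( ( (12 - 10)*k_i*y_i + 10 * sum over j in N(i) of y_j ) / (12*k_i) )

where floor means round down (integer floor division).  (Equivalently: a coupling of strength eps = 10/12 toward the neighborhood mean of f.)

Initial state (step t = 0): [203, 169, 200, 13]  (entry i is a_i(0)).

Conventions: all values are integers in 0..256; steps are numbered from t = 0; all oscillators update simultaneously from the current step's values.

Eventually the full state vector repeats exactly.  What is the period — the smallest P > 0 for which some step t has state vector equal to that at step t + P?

Simulating step by step:
t=0: [203, 169, 200, 13]
t=1: [127, 95, 105, 106]
t=2: [175, 127, 131, 211]
t=3: [25, 116, 117, 37]
t=4: [211, 99, 99, 215]
t=5: [201, 182, 182, 202]
t=6: [122, 148, 148, 122]
t=7: [82, 218, 218, 82]
t=8: [185, 175, 175, 185]
t=9: [105, 118, 118, 105]
t=10: [240, 223, 223, 240]
t=11: [203, 226, 226, 203]
t=12: [196, 165, 165, 196]
t=13: [92, 133, 133, 92]
t=14: [47, 163, 163, 47]
t=15: [82, 98, 98, 82]
t=16: [199, 178, 178, 199]
t=17: [115, 143, 143, 115]
t=18: [71, 205, 205, 71]
t=19: [160, 152, 152, 160]
t=20: [58, 69, 69, 58]
t=21: [143, 128, 128, 143]
t=22: [13, 33, 33, 13]
t=23: [68, 41, 41, 68]
t=24: [100, 136, 136, 100]
t=25: [54, 178, 178, 54]
t=26: [109, 115, 115, 109]
t=27: [237, 229, 229, 237]
t=28: [212, 223, 223, 212]
t=29: [194, 179, 179, 194]
t=30: [115, 135, 135, 115]
t=31: [58, 202, 202, 58]
t=32: [150, 130, 130, 150]
t=33: [18, 45, 45, 18]
t=34: [90, 54, 54, 90]
t=35: [129, 177, 177, 129]
t=36: [90, 26, 26, 90]
t=37: [82, 167, 167, 82]
t=38: [100, 158, 158, 100]
t=39: [91, 185, 185, 91]
t=40: [133, 179, 179, 133]
t=41: [94, 33, 33, 94]
t=42: [95, 176, 176, 95]
t=43: [119, 183, 183, 119]
t=44: [139, 225, 225, 139]
t=45: [173, 58, 58, 173]
t=46: [120, 102, 102, 120]
t=47: [219, 243, 243, 219]
t=48: [230, 198, 198, 230]
t=49: [158, 201, 201, 158]
t=50: [139, 82, 82, 139]
t=51: [149, 53, 53, 149]
t=52: [104, 60, 60, 104]
t=53: [143, 202, 202, 143]
t=54: [136, 57, 57, 136]
t=55: [106, 40, 40, 106]
t=56: [111, 199, 199, 111]
t=57: [163, 217, 217, 163]
t=58: [168, 96, 96, 168]
t=59: [182, 106, 106, 182]
t=60: [203, 133, 133, 203]
t=61: [41, 134, 134, 41]
t=62: [31, 79, 79, 31]
t=63: [151, 87, 87, 151]
t=64: [161, 75, 75, 161]
t=65: [144, 88, 88, 144]
t=66: [160, 64, 64, 160]
t=67: [126, 82, 82, 126]
t=68: [144, 32, 32, 144]
t=69: [67, 45, 45, 67]
t=70: [106, 135, 135, 106]
t=71: [55, 187, 187, 55]
t=72: [124, 120, 120, 124]
t=73: [207, 41, 41, 207]
t=74: [103, 153, 153, 103]
t=75: [84, 188, 188, 84]
t=76: [136, 168, 168, 136]
t=77: [77, 34, 34, 77]
t=78: [91, 148, 148, 91]
t=79: [71, 167, 167, 71]
t=80: [96, 140, 140, 96]
t=81: [60, 172, 172, 60]
t=82: [101, 123, 123, 101]
t=83: [247, 218, 218, 247]
t=84: [197, 236, 236, 197]
t=85: [211, 159, 159, 211]
t=86: [87, 156, 156, 87]
t=87: [83, 163, 163, 83]
t=88: [94, 158, 158, 94]
t=89: [89, 175, 175, 89]
t=90: [116, 172, 172, 116]
t=91: [120, 216, 216, 120]
t=92: [194, 238, 238, 194]
t=93: [213, 154, 154, 213]
t=94: [79, 158, 158, 79]
t=95: [84, 150, 150, 84]
t=96: [72, 156, 156, 72]
t=97: [78, 138, 138, 78]
t=98: [50, 142, 142, 50]
t=99: [48, 96, 96, 48]
t=100: [185, 121, 121, 185]
t=101: [229, 143, 143, 229]
t=102: [66, 181, 181, 66]
t=103: [118, 136, 136, 118]
t=104: [60, 208, 208, 60]
t=105: [161, 135, 135, 161]
t=106: [30, 65, 65, 30]
t=107: [127, 80, 80, 127]
t=108: [141, 33, 33, 141]
t=109: [68, 40, 40, 68]
t=110: [98, 135, 135, 98]
t=111: [52, 174, 174, 52]
t=112: [102, 110, 110, 102]
t=113: [226, 215, 215, 226]
t=114: [185, 200, 200, 185]
t=115: [147, 127, 127, 147]
t=116: [12, 39, 39, 12]
t=117: [78, 42, 42, 78]
t=118: [105, 153, 153, 105]
t=119: [84, 192, 192, 84]
t=120: [142, 170, 170, 142]
t=121: [82, 45, 45, 82]
t=122: [111, 160, 160, 111]
t=123: [98, 204, 204, 98]
t=124: [167, 197, 197, 167]
t=125: [136, 96, 96, 136]
t=126: [171, 53, 53, 171]
t=127: [111, 97, 97, 111]
t=128: [207, 226, 226, 207]
t=129: [197, 172, 172, 197]
t=130: [104, 137, 137, 104]
t=131: [57, 185, 185, 57]
t=132: [122, 122, 122, 122]
t=133: [253, 253, 253, 253]
t=134: [1, 1, 1, 1]
t=135: [11, 11, 11, 11]
t=136: [31, 31, 31, 31]
t=137: [71, 71, 71, 71]
t=138: [151, 151, 151, 151]
t=139: [54, 54, 54, 54]
t=140: [117, 117, 117, 117]
t=141: [243, 243, 243, 243]
t=142: [238, 238, 238, 238]
t=143: [228, 228, 228, 228]
t=144: [208, 208, 208, 208]
t=145: [168, 168, 168, 168]
t=146: [88, 88, 88, 88]
t=147: [185, 185, 185, 185]
t=148: [122, 122, 122, 122]

Answer: 16
Key observation: The state at step 132, [122, 122, 122, 122], reappears at step 148 — and no state repeats earlier — so the cycle the system enters has period 16.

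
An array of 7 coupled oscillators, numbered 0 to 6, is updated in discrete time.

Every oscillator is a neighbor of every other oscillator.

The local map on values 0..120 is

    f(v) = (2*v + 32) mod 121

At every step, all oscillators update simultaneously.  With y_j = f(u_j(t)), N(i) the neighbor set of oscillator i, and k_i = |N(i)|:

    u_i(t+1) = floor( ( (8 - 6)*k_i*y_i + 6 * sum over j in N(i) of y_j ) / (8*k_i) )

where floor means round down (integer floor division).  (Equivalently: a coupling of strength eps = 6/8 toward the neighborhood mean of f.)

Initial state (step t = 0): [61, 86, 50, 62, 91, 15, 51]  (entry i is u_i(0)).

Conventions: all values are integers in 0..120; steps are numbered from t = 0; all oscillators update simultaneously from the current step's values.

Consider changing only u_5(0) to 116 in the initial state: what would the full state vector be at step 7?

Simulating step by step:
t=0: [61, 86, 50, 62, 91, 116, 51]
t=1: [40, 46, 37, 40, 47, 39, 37]
t=2: [83, 69, 82, 83, 69, 83, 82]
t=3: [69, 66, 69, 69, 66, 69, 69]
t=4: [47, 46, 47, 47, 46, 47, 47]
t=5: [4, 4, 4, 4, 4, 4, 4]
t=6: [40, 40, 40, 40, 40, 40, 40]
t=7: [112, 112, 112, 112, 112, 112, 112]

Answer: [112, 112, 112, 112, 112, 112, 112]
Key observation: This trace re-runs the system from the modified initial state.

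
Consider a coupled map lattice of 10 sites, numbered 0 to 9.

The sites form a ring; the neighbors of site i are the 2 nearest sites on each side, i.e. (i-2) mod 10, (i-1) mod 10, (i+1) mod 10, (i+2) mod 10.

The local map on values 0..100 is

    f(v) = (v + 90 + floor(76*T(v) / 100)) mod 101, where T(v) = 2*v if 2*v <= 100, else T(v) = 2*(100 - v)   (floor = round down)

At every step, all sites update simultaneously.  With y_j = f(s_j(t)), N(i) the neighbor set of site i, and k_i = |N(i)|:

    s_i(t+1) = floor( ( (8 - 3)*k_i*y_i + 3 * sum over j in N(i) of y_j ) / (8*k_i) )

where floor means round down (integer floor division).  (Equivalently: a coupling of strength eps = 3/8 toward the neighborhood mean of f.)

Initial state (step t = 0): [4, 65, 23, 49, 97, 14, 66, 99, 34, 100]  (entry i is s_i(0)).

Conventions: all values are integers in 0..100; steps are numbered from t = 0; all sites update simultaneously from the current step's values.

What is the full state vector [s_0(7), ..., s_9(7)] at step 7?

Answer: [43, 38, 66, 27, 66, 65, 49, 63, 68, 40]

Derivation:
t=0: [4, 65, 23, 49, 97, 14, 66, 99, 34, 100]
t=1: [82, 26, 48, 22, 64, 33, 29, 73, 72, 80]
t=2: [76, 57, 23, 40, 21, 55, 46, 23, 25, 76]
t=3: [10, 18, 41, 65, 39, 23, 15, 34, 37, 10]
t=4: [29, 33, 70, 28, 70, 46, 43, 62, 63, 27]
t=5: [51, 61, 20, 44, 17, 17, 62, 19, 25, 49]
t=6: [18, 20, 38, 72, 35, 35, 18, 31, 38, 17]
t=7: [43, 38, 66, 27, 66, 65, 49, 63, 68, 40]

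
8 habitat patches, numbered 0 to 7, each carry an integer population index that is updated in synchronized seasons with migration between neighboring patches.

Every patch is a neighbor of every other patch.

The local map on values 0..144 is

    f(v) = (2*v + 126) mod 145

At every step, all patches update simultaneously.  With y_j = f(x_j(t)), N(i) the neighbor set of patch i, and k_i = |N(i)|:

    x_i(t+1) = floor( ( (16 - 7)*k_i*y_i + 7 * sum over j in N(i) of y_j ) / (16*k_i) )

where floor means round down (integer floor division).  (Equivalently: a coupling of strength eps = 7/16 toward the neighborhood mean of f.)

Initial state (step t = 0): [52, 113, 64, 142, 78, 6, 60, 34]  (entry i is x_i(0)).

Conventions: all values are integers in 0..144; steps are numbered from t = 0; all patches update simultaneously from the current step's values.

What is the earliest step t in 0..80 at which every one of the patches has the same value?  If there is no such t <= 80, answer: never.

Answer: never
Key observation: The state at step 8 reappears at step 14 — the system is in a cycle of period 6 from step 8 on.  No step 0..14 is synchronized, and the cycle repeats forever, so no step up to 80 (or ever) has all patches equal.

Derivation:
t=0: [52, 113, 64, 142, 78, 6, 60, 34]  (not all equal)
t=1: [92, 81, 104, 110, 118, 119, 100, 74]  (not all equal)
t=2: [45, 107, 57, 63, 71, 72, 53, 100]  (not all equal)
t=3: [78, 68, 90, 96, 104, 105, 86, 61]  (not all equal)
t=4: [99, 89, 39, 45, 53, 54, 35, 82]  (not all equal)
t=5: [42, 32, 54, 60, 68, 69, 50, 25]  (not all equal)
t=6: [73, 63, 85, 91, 99, 100, 81, 56]  (not all equal)
t=7: [98, 88, 38, 44, 52, 53, 106, 81]  (not all equal)
t=8: [49, 39, 61, 67, 75, 76, 57, 104]  (not all equal)
t=9: [86, 76, 98, 104, 112, 113, 94, 69]  (not all equal)
t=10: [34, 96, 46, 52, 60, 61, 42, 89]  (not all equal)
t=11: [56, 46, 68, 74, 82, 83, 64, 39]  (not all equal)
t=12: [82, 72, 94, 100, 36, 37, 90, 65]  (not all equal)
t=13: [26, 88, 38, 44, 52, 53, 34, 81]  (not all equal)
t=14: [49, 39, 61, 67, 75, 76, 57, 104]  (not all equal)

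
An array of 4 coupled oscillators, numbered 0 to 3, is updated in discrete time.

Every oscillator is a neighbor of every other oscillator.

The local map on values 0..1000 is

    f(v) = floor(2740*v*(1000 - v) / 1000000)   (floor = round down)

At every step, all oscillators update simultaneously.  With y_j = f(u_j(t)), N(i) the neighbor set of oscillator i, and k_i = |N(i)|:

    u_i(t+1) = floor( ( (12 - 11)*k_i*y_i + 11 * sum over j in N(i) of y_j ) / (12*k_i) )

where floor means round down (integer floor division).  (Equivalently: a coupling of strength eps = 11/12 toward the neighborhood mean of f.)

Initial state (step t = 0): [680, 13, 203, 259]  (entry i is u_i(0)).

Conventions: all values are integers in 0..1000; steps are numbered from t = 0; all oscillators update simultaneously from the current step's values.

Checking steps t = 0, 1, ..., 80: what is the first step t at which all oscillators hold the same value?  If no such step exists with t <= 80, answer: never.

Simulating step by step:
t=0: [680, 13, 203, 259]  (not all equal)
t=1: [356, 480, 390, 371]  (not all equal)
t=2: [655, 642, 650, 652]  (not all equal)
t=3: [623, 621, 623, 623]  (not all equal)
t=4: [643, 643, 643, 643]  (all equal)

Answer: 4
Key observation: Synchronization is absorbing here: once all oscillators are equal they stay equal, and step 4 is the first all-equal step.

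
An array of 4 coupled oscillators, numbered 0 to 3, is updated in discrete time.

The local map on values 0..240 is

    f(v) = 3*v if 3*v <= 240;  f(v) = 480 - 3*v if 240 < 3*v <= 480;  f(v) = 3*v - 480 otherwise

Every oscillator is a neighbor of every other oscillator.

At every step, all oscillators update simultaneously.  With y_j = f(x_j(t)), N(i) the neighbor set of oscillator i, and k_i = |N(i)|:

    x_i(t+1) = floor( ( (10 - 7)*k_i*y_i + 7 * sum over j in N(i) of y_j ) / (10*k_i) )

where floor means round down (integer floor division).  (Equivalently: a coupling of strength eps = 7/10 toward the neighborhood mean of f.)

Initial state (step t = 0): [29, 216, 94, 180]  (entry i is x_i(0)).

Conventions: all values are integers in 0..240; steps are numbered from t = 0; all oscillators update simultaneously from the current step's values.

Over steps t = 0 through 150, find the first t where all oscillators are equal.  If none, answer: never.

Simulating step by step:
t=0: [29, 216, 94, 180]  (not all equal)
t=1: [125, 130, 132, 123]  (not all equal)
t=2: [98, 97, 96, 98]  (not all equal)
t=3: [188, 188, 188, 188]  (all equal)

Answer: 3
Key observation: Synchronization is absorbing here: once all oscillators are equal they stay equal, and step 3 is the first all-equal step.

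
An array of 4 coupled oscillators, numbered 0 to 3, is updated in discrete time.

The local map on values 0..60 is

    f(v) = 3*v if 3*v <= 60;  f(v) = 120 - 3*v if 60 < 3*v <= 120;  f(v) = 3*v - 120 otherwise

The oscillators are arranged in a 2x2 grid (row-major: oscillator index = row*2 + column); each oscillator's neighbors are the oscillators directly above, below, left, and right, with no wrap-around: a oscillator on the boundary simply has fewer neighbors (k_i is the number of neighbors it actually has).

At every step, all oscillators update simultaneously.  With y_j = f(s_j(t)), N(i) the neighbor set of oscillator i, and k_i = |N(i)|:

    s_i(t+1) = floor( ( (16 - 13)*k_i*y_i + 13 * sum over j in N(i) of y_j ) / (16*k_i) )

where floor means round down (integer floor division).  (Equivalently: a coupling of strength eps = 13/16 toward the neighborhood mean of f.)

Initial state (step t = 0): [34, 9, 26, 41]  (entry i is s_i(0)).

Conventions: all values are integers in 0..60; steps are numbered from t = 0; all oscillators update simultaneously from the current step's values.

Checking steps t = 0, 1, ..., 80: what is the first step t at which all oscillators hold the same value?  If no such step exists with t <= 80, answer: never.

Simulating step by step:
t=0: [34, 9, 26, 41]  (not all equal)
t=1: [31, 13, 16, 28]  (not all equal)
t=2: [40, 32, 34, 42]  (not all equal)
t=3: [17, 6, 5, 18]  (not all equal)
t=4: [22, 46, 45, 23]  (not all equal)
t=5: [23, 46, 45, 22]  (not all equal)
t=6: [22, 46, 45, 23]  (not all equal)

Answer: never
Key observation: The state at step 4 reappears at step 6 — the system is in a cycle of period 2 from step 4 on.  No step 0..6 is synchronized, and the cycle repeats forever, so no step up to 80 (or ever) has all oscillators equal.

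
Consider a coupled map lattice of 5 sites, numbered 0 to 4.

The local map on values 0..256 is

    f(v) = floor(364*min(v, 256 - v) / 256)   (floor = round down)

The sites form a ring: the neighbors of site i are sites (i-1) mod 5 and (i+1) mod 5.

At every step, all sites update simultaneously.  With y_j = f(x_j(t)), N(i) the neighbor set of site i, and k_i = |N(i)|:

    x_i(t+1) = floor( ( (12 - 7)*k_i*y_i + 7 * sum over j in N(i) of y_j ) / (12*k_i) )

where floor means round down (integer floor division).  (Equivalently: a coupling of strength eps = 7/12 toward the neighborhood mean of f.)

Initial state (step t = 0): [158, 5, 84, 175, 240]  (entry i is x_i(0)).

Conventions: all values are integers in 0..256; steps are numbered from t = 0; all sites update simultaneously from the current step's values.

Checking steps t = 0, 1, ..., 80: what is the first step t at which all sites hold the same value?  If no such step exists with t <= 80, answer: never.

Answer: never
Key observation: The state at step 24 reappears at step 28 — the system is in a cycle of period 4 from step 24 on.  No step 0..28 is synchronized, and the cycle repeats forever, so no step up to 80 (or ever) has all sites equal.

Derivation:
t=0: [158, 5, 84, 175, 240]  (not all equal)
t=1: [66, 78, 85, 89, 83]  (not all equal)
t=2: [105, 107, 118, 121, 113]  (not all equal)
t=3: [153, 155, 164, 167, 160]  (not all equal)
t=4: [142, 140, 132, 130, 136]  (not all equal)
t=5: [164, 166, 173, 175, 170]  (not all equal)
t=6: [126, 125, 119, 117, 122]  (not all equal)
t=7: [176, 175, 170, 168, 172]  (not all equal)
t=8: [115, 116, 120, 122, 119]  (not all equal)
t=9: [165, 165, 169, 170, 168]  (not all equal)
t=10: [127, 127, 124, 123, 125]  (not all equal)
t=11: [179, 178, 176, 175, 177]  (not all equal)
t=12: [110, 110, 112, 113, 112]  (not all equal)
t=13: [156, 156, 158, 159, 158]  (not all equal)
t=14: [141, 141, 139, 138, 139]  (not all equal)
t=15: [163, 163, 165, 166, 165]  (not all equal)
t=16: [131, 131, 129, 128, 129]  (not all equal)
t=17: [177, 177, 179, 180, 179]  (not all equal)
t=18: [111, 111, 109, 108, 109]  (not all equal)
t=19: [156, 156, 154, 153, 154]  (not all equal)
t=20: [142, 142, 144, 145, 144]  (not all equal)
t=21: [161, 161, 159, 158, 159]  (not all equal)
t=22: [135, 135, 137, 137, 137]  (not all equal)
t=23: [171, 171, 169, 169, 169]  (not all equal)
t=24: [120, 120, 122, 123, 122]  (not all equal)
t=25: [170, 170, 172, 173, 172]  (not all equal)
t=26: [121, 121, 119, 118, 119]  (not all equal)
t=27: [171, 171, 169, 168, 169]  (not all equal)
t=28: [120, 120, 122, 123, 122]  (not all equal)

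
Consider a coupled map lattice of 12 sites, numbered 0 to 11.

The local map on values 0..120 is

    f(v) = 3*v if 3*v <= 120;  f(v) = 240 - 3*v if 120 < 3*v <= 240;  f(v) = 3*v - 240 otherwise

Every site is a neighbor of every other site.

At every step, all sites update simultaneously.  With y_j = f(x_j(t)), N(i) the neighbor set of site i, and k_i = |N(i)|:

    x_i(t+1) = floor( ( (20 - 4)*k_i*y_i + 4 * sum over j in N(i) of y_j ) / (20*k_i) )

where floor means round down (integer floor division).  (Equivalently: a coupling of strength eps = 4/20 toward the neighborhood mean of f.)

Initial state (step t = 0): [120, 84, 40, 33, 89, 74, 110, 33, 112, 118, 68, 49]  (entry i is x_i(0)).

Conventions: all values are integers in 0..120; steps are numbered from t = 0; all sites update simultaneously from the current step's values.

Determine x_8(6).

Simulating step by step:
t=0: [120, 84, 40, 33, 89, 74, 110, 33, 112, 118, 68, 49]
t=1: [110, 26, 110, 94, 37, 30, 87, 94, 91, 105, 44, 89]
t=2: [85, 75, 85, 47, 101, 85, 31, 47, 40, 73, 99, 35]
t=3: [24, 24, 24, 90, 62, 24, 85, 90, 106, 29, 57, 95]
t=4: [68, 68, 68, 36, 54, 68, 24, 36, 73, 80, 66, 47]
t=5: [40, 40, 40, 96, 73, 40, 68, 96, 28, 12, 45, 89]
t=6: [109, 109, 109, 53, 32, 109, 44, 53, 81, 44, 98, 37]

Answer: x_8(6) = 81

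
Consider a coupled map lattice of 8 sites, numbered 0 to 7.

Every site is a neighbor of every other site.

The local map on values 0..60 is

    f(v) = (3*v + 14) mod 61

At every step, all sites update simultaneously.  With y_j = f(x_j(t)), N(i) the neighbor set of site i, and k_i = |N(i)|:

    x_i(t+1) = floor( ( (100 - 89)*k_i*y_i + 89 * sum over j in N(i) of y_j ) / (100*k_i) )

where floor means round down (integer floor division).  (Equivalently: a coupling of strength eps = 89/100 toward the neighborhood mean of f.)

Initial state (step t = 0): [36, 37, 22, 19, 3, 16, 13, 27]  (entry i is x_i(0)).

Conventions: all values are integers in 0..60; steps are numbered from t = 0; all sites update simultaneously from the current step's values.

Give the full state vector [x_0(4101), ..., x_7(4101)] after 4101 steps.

Simulating step by step:
t=0: [36, 37, 22, 19, 3, 16, 13, 27]
t=1: [18, 18, 17, 18, 17, 18, 17, 17]
t=2: [5, 5, 5, 5, 5, 5, 5, 5]
t=3: [29, 29, 29, 29, 29, 29, 29, 29]
t=4: [40, 40, 40, 40, 40, 40, 40, 40]
t=5: [12, 12, 12, 12, 12, 12, 12, 12]
t=6: [50, 50, 50, 50, 50, 50, 50, 50]
t=7: [42, 42, 42, 42, 42, 42, 42, 42]
t=8: [18, 18, 18, 18, 18, 18, 18, 18]
t=9: [7, 7, 7, 7, 7, 7, 7, 7]
t=10: [35, 35, 35, 35, 35, 35, 35, 35]
t=11: [58, 58, 58, 58, 58, 58, 58, 58]
t=12: [5, 5, 5, 5, 5, 5, 5, 5]

Answer: [58, 58, 58, 58, 58, 58, 58, 58]
Key observation: The state at step 2, [5, 5, 5, 5, 5, 5, 5, 5], reappears at step 12: the system is in a cycle of period 10 from step 2 on.  Therefore the state at step 4101 equals the state at step 2 + ((4101 - 2) mod 10) = 11, which is [58, 58, 58, 58, 58, 58, 58, 58].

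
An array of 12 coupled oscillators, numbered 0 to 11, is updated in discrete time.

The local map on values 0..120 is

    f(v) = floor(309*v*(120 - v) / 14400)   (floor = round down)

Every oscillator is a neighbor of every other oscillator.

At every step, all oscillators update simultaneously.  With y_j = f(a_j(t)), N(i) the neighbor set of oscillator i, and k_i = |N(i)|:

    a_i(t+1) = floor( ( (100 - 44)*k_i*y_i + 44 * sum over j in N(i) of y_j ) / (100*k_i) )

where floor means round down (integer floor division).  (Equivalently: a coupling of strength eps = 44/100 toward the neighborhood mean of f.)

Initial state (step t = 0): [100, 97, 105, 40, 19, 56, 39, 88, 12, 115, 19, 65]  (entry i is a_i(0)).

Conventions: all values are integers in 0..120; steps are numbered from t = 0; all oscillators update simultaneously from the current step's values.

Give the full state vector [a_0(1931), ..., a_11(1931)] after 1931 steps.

Simulating step by step:
t=0: [100, 97, 105, 40, 19, 56, 39, 88, 12, 115, 19, 65]
t=1: [45, 48, 40, 58, 44, 63, 58, 54, 37, 29, 44, 63]
t=2: [71, 72, 69, 74, 71, 74, 74, 73, 68, 63, 71, 74]
t=3: [74, 74, 74, 73, 74, 73, 73, 73, 74, 75, 74, 73]
t=4: [72, 72, 72, 72, 72, 72, 72, 72, 72, 72, 72, 72]
t=5: [74, 74, 74, 74, 74, 74, 74, 74, 74, 74, 74, 74]
t=6: [73, 73, 73, 73, 73, 73, 73, 73, 73, 73, 73, 73]
t=7: [73, 73, 73, 73, 73, 73, 73, 73, 73, 73, 73, 73]

Answer: [73, 73, 73, 73, 73, 73, 73, 73, 73, 73, 73, 73]
Key observation: The state at step 6, [73, 73, 73, 73, 73, 73, 73, 73, 73, 73, 73, 73], reappears at step 7: the system is in a cycle of period 1 from step 6 on.  Therefore the state at step 1931 equals the state at step 6 + ((1931 - 6) mod 1) = 6, which is [73, 73, 73, 73, 73, 73, 73, 73, 73, 73, 73, 73].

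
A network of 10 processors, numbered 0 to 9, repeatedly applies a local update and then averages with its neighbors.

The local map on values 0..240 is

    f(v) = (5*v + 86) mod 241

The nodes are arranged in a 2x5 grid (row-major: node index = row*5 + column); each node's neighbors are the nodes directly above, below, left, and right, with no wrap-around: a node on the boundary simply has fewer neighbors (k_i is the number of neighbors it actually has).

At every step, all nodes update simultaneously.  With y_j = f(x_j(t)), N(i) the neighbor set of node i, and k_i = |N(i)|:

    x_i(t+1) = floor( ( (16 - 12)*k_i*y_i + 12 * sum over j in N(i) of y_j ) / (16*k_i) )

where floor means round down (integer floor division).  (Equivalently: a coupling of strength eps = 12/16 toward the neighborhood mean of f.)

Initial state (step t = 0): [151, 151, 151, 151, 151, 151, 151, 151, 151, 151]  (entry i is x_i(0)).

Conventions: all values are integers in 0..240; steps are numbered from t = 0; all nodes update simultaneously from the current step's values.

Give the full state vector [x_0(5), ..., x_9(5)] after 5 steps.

Answer: [165, 165, 165, 165, 165, 165, 165, 165, 165, 165]

Derivation:
t=0: [151, 151, 151, 151, 151, 151, 151, 151, 151, 151]
t=1: [118, 118, 118, 118, 118, 118, 118, 118, 118, 118]
t=2: [194, 194, 194, 194, 194, 194, 194, 194, 194, 194]
t=3: [92, 92, 92, 92, 92, 92, 92, 92, 92, 92]
t=4: [64, 64, 64, 64, 64, 64, 64, 64, 64, 64]
t=5: [165, 165, 165, 165, 165, 165, 165, 165, 165, 165]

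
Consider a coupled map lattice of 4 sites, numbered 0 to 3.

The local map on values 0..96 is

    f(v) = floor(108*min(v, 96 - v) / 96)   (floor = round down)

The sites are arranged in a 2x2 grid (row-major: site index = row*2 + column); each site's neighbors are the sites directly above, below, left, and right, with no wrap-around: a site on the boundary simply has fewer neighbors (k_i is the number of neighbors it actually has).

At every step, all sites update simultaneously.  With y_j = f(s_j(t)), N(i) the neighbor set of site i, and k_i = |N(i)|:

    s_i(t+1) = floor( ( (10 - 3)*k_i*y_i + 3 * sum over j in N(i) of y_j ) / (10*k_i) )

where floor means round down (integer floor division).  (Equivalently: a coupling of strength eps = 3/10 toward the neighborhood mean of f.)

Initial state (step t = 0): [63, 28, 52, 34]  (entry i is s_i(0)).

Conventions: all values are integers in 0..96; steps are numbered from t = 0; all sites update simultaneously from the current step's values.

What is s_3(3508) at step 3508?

Simulating step by step:
t=0: [63, 28, 52, 34]
t=1: [37, 32, 45, 38]
t=2: [41, 37, 47, 42]
t=3: [46, 42, 50, 46]
t=4: [50, 48, 51, 50]
t=5: [51, 53, 50, 51]
t=6: [49, 48, 50, 49]
t=7: [52, 53, 51, 52]
t=8: [49, 48, 49, 49]
t=9: [52, 53, 52, 52]
t=10: [48, 48, 49, 48]
t=11: [53, 54, 52, 53]
t=12: [48, 47, 48, 48]
t=13: [53, 52, 54, 53]
t=14: [48, 48, 47, 48]
t=15: [53, 54, 52, 53]

Answer: s_3(3508) = 48
Key observation: The state at step 11, [53, 54, 52, 53], reappears at step 15: the system is in a cycle of period 4 from step 11 on.  Therefore the state at step 3508 equals the state at step 11 + ((3508 - 11) mod 4) = 12, which is [48, 47, 48, 48].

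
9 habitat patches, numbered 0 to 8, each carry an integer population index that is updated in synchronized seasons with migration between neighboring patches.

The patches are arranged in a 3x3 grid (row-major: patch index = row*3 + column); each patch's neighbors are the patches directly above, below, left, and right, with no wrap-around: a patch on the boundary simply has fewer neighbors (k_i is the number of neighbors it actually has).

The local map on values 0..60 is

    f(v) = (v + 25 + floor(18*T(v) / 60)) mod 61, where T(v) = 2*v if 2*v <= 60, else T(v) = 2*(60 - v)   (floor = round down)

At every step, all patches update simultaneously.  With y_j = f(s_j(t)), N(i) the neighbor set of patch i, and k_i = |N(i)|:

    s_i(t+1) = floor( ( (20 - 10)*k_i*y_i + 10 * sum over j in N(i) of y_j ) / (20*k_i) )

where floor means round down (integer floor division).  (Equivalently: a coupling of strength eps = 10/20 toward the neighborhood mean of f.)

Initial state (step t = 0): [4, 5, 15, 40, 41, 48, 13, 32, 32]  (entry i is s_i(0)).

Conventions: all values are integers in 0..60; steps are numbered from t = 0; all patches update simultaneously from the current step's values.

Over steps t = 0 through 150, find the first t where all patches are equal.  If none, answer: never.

Answer: 12
Key observation: Synchronization is absorbing here: once all patches are equal they stay equal, and step 12 is the first all-equal step.

Derivation:
t=0: [4, 5, 15, 40, 41, 48, 13, 32, 32]  (not all equal)
t=1: [27, 32, 37, 23, 18, 22, 29, 18, 13]  (not all equal)
t=2: [6, 18, 25, 11, 42, 48, 18, 44, 50]  (not all equal)
t=3: [40, 35, 20, 38, 24, 16, 41, 23, 19]  (not all equal)
t=4: [15, 19, 44, 13, 10, 44, 11, 12, 40]  (not all equal)
t=5: [49, 45, 26, 44, 40, 20, 43, 38, 23]  (not all equal)
t=6: [18, 15, 21, 17, 21, 32, 16, 13, 18]  (not all equal)
t=7: [51, 52, 44, 52, 48, 34, 49, 49, 40]  (not all equal)
t=8: [20, 19, 16, 19, 18, 15, 19, 18, 16]  (not all equal)
t=9: [56, 54, 51, 55, 53, 50, 54, 52, 50]  (not all equal)
t=10: [21, 21, 20, 21, 20, 20, 21, 20, 20]  (not all equal)
t=11: [58, 57, 57, 57, 57, 57, 57, 57, 57]  (not all equal)
t=12: [22, 22, 22, 22, 22, 22, 22, 22, 22]  (all equal)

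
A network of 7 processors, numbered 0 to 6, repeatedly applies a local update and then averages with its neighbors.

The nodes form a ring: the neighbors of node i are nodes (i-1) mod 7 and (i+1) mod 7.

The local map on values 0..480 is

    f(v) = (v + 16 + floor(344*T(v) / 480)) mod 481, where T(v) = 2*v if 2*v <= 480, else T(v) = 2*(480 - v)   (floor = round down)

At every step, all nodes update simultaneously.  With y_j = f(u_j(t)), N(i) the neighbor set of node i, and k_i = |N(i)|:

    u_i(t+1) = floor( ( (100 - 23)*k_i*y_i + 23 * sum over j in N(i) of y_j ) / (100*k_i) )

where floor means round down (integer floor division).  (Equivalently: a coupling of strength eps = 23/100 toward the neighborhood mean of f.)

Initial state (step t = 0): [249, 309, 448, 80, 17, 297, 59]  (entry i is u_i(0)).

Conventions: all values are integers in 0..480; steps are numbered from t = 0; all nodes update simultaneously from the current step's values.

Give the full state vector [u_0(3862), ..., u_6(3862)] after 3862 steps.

Simulating step by step:
t=0: [249, 309, 448, 80, 17, 297, 59]
t=1: [117, 84, 55, 171, 78, 97, 146]
t=2: [298, 221, 189, 373, 236, 260, 349]
t=3: [88, 120, 381, 114, 103, 105, 78]
t=4: [236, 270, 113, 262, 269, 262, 215]
t=5: [102, 127, 248, 129, 106, 102, 69]
t=6: [261, 293, 163, 297, 278, 255, 201]
t=7: [97, 133, 339, 131, 102, 100, 43]
t=8: [246, 298, 135, 296, 271, 243, 151]
t=9: [144, 124, 286, 124, 105, 146, 321]
t=10: [327, 297, 149, 286, 287, 326, 148]
t=11: [116, 125, 313, 130, 96, 116, 308]
t=12: [276, 290, 141, 294, 264, 268, 137]
t=13: [130, 127, 298, 126, 106, 134, 292]
t=14: [304, 299, 146, 290, 286, 305, 151]
t=15: [124, 124, 307, 128, 97, 124, 315]
t=16: [290, 290, 142, 291, 268, 282, 139]
t=17: [126, 127, 300, 127, 104, 129, 295]
t=18: [296, 297, 146, 291, 282, 295, 148]
t=19: [126, 125, 307, 128, 98, 127, 311]
t=20: [294, 293, 142, 291, 270, 289, 142]
t=21: [125, 126, 300, 127, 103, 128, 300]
t=22: [294, 295, 146, 291, 279, 293, 146]
t=23: [126, 126, 307, 128, 100, 128, 307]
t=24: [295, 295, 143, 291, 274, 291, 143]
t=25: [125, 125, 301, 127, 102, 127, 301]
t=26: [293, 293, 145, 291, 278, 291, 145]
t=27: [127, 127, 305, 127, 100, 127, 305]
t=28: [297, 297, 144, 290, 274, 290, 144]
t=29: [125, 125, 303, 128, 102, 128, 303]
t=30: [293, 293, 144, 292, 278, 292, 144]
t=31: [127, 127, 303, 127, 100, 127, 303]
t=32: [298, 298, 144, 290, 274, 290, 144]
t=33: [124, 124, 303, 128, 102, 128, 303]
t=34: [291, 291, 144, 292, 278, 292, 144]
t=35: [127, 127, 303, 127, 100, 127, 303]

Answer: [291, 291, 144, 292, 278, 292, 144]
Key observation: The state at step 31, [127, 127, 303, 127, 100, 127, 303], reappears at step 35: the system is in a cycle of period 4 from step 31 on.  Therefore the state at step 3862 equals the state at step 31 + ((3862 - 31) mod 4) = 34, which is [291, 291, 144, 292, 278, 292, 144].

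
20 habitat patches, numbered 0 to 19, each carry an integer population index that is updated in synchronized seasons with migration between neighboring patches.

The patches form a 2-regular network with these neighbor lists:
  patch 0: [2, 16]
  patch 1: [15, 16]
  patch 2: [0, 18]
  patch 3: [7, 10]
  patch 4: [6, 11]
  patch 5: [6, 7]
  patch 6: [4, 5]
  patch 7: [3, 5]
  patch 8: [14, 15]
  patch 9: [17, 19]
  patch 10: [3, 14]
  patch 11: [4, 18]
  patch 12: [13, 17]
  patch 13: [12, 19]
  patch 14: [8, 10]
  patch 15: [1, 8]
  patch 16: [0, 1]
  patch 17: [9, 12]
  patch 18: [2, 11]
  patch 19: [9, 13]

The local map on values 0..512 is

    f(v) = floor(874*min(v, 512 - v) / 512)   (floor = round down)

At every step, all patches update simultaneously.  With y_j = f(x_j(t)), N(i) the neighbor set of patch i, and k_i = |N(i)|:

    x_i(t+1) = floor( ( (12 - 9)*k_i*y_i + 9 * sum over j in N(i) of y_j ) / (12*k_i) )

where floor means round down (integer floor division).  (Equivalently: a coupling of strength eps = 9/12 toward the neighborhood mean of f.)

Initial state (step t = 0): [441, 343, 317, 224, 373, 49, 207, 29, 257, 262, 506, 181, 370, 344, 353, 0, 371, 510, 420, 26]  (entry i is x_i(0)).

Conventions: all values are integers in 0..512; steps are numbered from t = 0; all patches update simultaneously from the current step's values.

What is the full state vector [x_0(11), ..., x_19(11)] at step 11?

Answer: [422, 429, 425, 184, 275, 195, 217, 181, 340, 201, 200, 349, 203, 201, 257, 399, 422, 202, 403, 201]

Derivation:
t=0: [441, 343, 317, 224, 373, 49, 207, 29, 257, 262, 506, 181, 370, 344, 353, 0, 371, 510, 420, 26]
t=1: [244, 162, 187, 117, 307, 171, 208, 186, 210, 124, 247, 224, 168, 178, 234, 271, 213, 251, 279, 278]
t=2: [359, 359, 384, 326, 363, 324, 328, 263, 393, 362, 329, 375, 345, 332, 391, 340, 350, 293, 362, 292]
t=3: [250, 278, 248, 355, 268, 357, 293, 345, 237, 344, 274, 249, 326, 324, 244, 247, 264, 296, 233, 304]
t=4: [423, 416, 414, 326, 403, 312, 348, 270, 414, 342, 358, 411, 337, 332, 407, 406, 415, 318, 417, 316]
t=5: [162, 170, 159, 332, 215, 344, 267, 350, 176, 321, 251, 173, 313, 313, 205, 168, 159, 303, 167, 307]
t=6: [272, 281, 278, 340, 359, 331, 349, 291, 313, 345, 353, 318, 345, 342, 360, 292, 280, 338, 283, 336]
t=7: [400, 387, 399, 316, 293, 322, 282, 319, 322, 295, 274, 326, 291, 291, 293, 368, 400, 288, 371, 290]
t=8: [191, 216, 209, 359, 359, 351, 359, 329, 312, 377, 366, 309, 378, 377, 367, 262, 199, 375, 250, 374]
t=9: [342, 378, 371, 275, 292, 283, 265, 278, 337, 233, 252, 344, 230, 231, 283, 372, 345, 230, 369, 231]
t=10: [269, 253, 260, 411, 358, 405, 392, 397, 310, 394, 405, 303, 392, 393, 370, 256, 265, 393, 258, 395]
t=11: [422, 429, 425, 184, 275, 195, 217, 181, 340, 201, 200, 349, 203, 201, 257, 399, 422, 202, 403, 201]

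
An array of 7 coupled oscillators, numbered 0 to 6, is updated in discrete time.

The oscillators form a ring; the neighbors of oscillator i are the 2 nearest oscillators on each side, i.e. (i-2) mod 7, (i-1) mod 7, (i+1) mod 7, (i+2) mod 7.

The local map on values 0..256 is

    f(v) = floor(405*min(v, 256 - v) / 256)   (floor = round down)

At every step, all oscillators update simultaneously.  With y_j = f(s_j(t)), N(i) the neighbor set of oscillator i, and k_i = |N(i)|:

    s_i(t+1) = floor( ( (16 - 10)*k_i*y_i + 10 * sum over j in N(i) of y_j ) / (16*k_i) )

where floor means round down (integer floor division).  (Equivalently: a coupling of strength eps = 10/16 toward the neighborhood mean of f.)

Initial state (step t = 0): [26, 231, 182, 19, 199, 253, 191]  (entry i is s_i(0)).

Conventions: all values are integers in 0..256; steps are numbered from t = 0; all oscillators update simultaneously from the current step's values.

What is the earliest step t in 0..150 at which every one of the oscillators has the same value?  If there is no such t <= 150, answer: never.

Answer: never
Key observation: The state at step 9 reappears at step 11 — the system is in a cycle of period 2 from step 9 on.  No step 0..11 is synchronized, and the cycle repeats forever, so no step up to 150 (or ever) has all oscillators equal.

Derivation:
t=0: [26, 231, 182, 19, 199, 253, 191]  (not all equal)
t=1: [56, 59, 75, 50, 73, 42, 65]  (not all equal)
t=2: [92, 95, 102, 90, 100, 84, 94]  (not all equal)
t=3: [146, 149, 153, 147, 150, 142, 146]  (not all equal)
t=4: [172, 169, 167, 170, 170, 174, 173]  (not all equal)
t=5: [133, 135, 137, 135, 134, 131, 132]  (not all equal)
t=6: [193, 191, 190, 191, 193, 194, 194]  (not all equal)
t=7: [99, 101, 101, 101, 99, 98, 98]  (not all equal)
t=8: [156, 157, 158, 157, 156, 155, 155]  (not all equal)
t=9: [157, 156, 156, 156, 157, 158, 158]  (not all equal)
t=10: [156, 157, 157, 157, 156, 155, 155]  (not all equal)
t=11: [157, 156, 156, 156, 157, 158, 158]  (not all equal)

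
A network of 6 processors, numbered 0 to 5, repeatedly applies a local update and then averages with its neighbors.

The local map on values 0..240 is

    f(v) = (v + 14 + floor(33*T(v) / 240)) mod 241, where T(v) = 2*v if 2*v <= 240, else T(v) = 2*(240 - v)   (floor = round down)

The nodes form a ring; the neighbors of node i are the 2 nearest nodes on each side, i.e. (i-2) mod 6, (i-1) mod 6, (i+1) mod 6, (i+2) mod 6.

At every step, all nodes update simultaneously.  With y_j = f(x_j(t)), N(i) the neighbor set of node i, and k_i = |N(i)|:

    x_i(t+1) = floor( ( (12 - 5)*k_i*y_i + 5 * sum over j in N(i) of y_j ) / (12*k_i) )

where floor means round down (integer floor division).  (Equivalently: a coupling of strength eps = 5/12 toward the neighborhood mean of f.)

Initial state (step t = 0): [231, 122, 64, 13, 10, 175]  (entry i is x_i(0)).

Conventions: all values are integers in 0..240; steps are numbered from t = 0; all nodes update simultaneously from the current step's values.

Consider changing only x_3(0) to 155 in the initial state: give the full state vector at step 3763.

Answer: [99, 99, 99, 99, 99, 99]
Key observation: The state at step 9, [67, 67, 67, 67, 67, 67], reappears at step 18: the system is in a cycle of period 9 from step 9 on.  Therefore the state at step 3763 equals the state at step 9 + ((3763 - 9) mod 9) = 10, which is [99, 99, 99, 99, 99, 99].

Derivation:
t=0: [231, 122, 64, 155, 10, 175]
t=1: [55, 149, 96, 163, 67, 161]
t=2: [113, 173, 138, 179, 121, 173]
t=3: [171, 197, 181, 200, 175, 196]
t=4: [208, 219, 212, 220, 209, 218]
t=5: [232, 236, 233, 237, 232, 236]
t=6: [7, 9, 7, 9, 7, 9]
t=7: [22, 24, 22, 24, 22, 24]
t=8: [42, 43, 42, 43, 42, 43]
t=9: [67, 67, 67, 67, 67, 67]
t=10: [99, 99, 99, 99, 99, 99]
t=11: [140, 140, 140, 140, 140, 140]
t=12: [181, 181, 181, 181, 181, 181]
t=13: [211, 211, 211, 211, 211, 211]
t=14: [232, 232, 232, 232, 232, 232]
t=15: [7, 7, 7, 7, 7, 7]
t=16: [22, 22, 22, 22, 22, 22]
t=17: [42, 42, 42, 42, 42, 42]
t=18: [67, 67, 67, 67, 67, 67]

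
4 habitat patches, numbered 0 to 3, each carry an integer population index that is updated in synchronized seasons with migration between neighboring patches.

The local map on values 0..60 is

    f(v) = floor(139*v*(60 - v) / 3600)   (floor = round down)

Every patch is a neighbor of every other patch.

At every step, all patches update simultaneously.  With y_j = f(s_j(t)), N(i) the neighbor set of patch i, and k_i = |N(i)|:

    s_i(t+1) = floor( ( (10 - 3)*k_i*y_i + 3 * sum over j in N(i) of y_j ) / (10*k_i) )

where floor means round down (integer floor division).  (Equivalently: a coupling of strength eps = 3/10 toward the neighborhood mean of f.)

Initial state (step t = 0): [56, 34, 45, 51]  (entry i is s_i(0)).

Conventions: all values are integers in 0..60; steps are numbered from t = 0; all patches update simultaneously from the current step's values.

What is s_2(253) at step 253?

Simulating step by step:
t=0: [56, 34, 45, 51]
t=1: [13, 28, 24, 18]
t=2: [25, 32, 31, 29]
t=3: [33, 33, 33, 33]
t=4: [34, 34, 34, 34]
t=5: [34, 34, 34, 34]

Answer: s_2(253) = 34
Key observation: The state at step 4, [34, 34, 34, 34], reappears at step 5: the system is in a cycle of period 1 from step 4 on.  Therefore the state at step 253 equals the state at step 4 + ((253 - 4) mod 1) = 4, which is [34, 34, 34, 34].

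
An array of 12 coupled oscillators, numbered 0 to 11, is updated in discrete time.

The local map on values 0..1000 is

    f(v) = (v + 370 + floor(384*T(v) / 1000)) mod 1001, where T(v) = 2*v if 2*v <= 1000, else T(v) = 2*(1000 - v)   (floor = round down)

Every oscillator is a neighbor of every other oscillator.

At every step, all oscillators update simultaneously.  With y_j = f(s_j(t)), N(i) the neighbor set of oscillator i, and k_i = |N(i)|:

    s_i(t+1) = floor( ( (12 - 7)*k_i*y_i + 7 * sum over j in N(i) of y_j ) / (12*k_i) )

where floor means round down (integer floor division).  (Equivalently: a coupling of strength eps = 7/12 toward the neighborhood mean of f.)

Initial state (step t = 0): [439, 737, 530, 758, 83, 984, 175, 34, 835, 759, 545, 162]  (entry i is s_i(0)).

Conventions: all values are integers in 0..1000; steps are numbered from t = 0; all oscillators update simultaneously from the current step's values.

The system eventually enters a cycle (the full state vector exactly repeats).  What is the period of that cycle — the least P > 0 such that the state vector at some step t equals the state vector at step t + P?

Answer: 11
Key observation: The state at step 20, [368, 368, 368, 368, 368, 368, 368, 368, 368, 368, 368, 368], reappears at step 31 — and no state repeats earlier — so the cycle the system enters has period 11.

Derivation:
t=0: [439, 737, 530, 758, 83, 984, 175, 34, 835, 759, 545, 162]
t=1: [295, 354, 336, 356, 430, 375, 489, 398, 362, 356, 338, 481]
t=2: [669, 706, 695, 708, 392, 356, 429, 371, 348, 708, 696, 424]
t=3: [323, 326, 326, 327, 240, 580, 263, 226, 575, 327, 326, 260]
t=4: [842, 844, 844, 845, 789, 599, 803, 780, 598, 845, 844, 802]
t=5: [323, 323, 323, 324, 319, 302, 320, 318, 302, 324, 323, 320]
t=6: [935, 935, 935, 935, 932, 921, 933, 932, 921, 935, 935, 933]
t=7: [352, 352, 352, 352, 352, 351, 352, 352, 351, 352, 352, 352]
t=8: [991, 991, 991, 991, 991, 991, 991, 991, 991, 991, 991, 991]
t=9: [366, 366, 366, 366, 366, 366, 366, 366, 366, 366, 366, 366]
t=10: [16, 16, 16, 16, 16, 16, 16, 16, 16, 16, 16, 16]
t=11: [398, 398, 398, 398, 398, 398, 398, 398, 398, 398, 398, 398]
t=12: [72, 72, 72, 72, 72, 72, 72, 72, 72, 72, 72, 72]
t=13: [497, 497, 497, 497, 497, 497, 497, 497, 497, 497, 497, 497]
t=14: [247, 247, 247, 247, 247, 247, 247, 247, 247, 247, 247, 247]
t=15: [806, 806, 806, 806, 806, 806, 806, 806, 806, 806, 806, 806]
t=16: [323, 323, 323, 323, 323, 323, 323, 323, 323, 323, 323, 323]
t=17: [941, 941, 941, 941, 941, 941, 941, 941, 941, 941, 941, 941]
t=18: [355, 355, 355, 355, 355, 355, 355, 355, 355, 355, 355, 355]
t=19: [997, 997, 997, 997, 997, 997, 997, 997, 997, 997, 997, 997]
t=20: [368, 368, 368, 368, 368, 368, 368, 368, 368, 368, 368, 368]
t=21: [19, 19, 19, 19, 19, 19, 19, 19, 19, 19, 19, 19]
t=22: [403, 403, 403, 403, 403, 403, 403, 403, 403, 403, 403, 403]
t=23: [81, 81, 81, 81, 81, 81, 81, 81, 81, 81, 81, 81]
t=24: [513, 513, 513, 513, 513, 513, 513, 513, 513, 513, 513, 513]
t=25: [256, 256, 256, 256, 256, 256, 256, 256, 256, 256, 256, 256]
t=26: [822, 822, 822, 822, 822, 822, 822, 822, 822, 822, 822, 822]
t=27: [327, 327, 327, 327, 327, 327, 327, 327, 327, 327, 327, 327]
t=28: [948, 948, 948, 948, 948, 948, 948, 948, 948, 948, 948, 948]
t=29: [356, 356, 356, 356, 356, 356, 356, 356, 356, 356, 356, 356]
t=30: [999, 999, 999, 999, 999, 999, 999, 999, 999, 999, 999, 999]
t=31: [368, 368, 368, 368, 368, 368, 368, 368, 368, 368, 368, 368]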